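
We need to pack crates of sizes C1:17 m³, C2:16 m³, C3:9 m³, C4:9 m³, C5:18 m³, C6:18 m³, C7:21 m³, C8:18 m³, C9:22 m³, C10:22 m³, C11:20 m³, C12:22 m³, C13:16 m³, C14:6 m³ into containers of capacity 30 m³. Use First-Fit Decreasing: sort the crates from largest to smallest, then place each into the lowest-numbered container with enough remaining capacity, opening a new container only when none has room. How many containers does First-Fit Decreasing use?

11 containers

Sorted descending: 22, 22, 22, 21, 20, 18, 18, 18, 17, 16, 16, 9, 9, 6.
22 m³ → container 1 (remaining 8 m³)
22 m³ → container 2 (remaining 8 m³)
22 m³ → container 3 (remaining 8 m³)
21 m³ → container 4 (remaining 9 m³)
20 m³ → container 5 (remaining 10 m³)
18 m³ → container 6 (remaining 12 m³)
18 m³ → container 7 (remaining 12 m³)
18 m³ → container 8 (remaining 12 m³)
17 m³ → container 9 (remaining 13 m³)
16 m³ → container 10 (remaining 14 m³)
16 m³ → container 11 (remaining 14 m³)
9 m³ → container 4 (remaining 0 m³)
9 m³ → container 5 (remaining 1 m³)
6 m³ → container 1 (remaining 2 m³)
Final containers: [22,6] [22] [22] [21,9] [20,9] [18] [18] [18] [17] [16] [16].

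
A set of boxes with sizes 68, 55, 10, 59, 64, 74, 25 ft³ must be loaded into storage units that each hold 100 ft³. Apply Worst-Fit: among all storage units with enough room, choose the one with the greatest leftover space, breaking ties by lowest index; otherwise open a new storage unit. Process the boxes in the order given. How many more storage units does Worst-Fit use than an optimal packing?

0

Worst-Fit: [68] [55,10] [59,25] [64] [74] → 5 storage units.
5 boxes exceed 50 ft³ (half the capacity), and no two of those can share a storage unit, so at least 5 storage units are needed.
So 5 is already optimal.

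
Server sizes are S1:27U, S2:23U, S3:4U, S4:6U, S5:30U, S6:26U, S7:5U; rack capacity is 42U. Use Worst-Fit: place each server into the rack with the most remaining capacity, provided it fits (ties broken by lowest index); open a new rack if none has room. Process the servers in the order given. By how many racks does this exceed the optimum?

Worst-Fit: [27,6] [23,4] [30] [26,5] → 4 racks.
4 servers exceed 21U (half the capacity), and no two of those can share a rack, so at least 4 racks are needed.
So 4 is already optimal.

0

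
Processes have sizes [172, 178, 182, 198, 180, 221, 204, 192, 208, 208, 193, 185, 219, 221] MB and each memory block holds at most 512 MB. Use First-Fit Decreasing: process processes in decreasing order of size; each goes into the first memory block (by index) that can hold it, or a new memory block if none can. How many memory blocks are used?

7

Sorted descending: 221, 221, 219, 208, 208, 204, 198, 193, 192, 185, 182, 180, 178, 172.
221 MB → memory block 1 (remaining 291 MB)
221 MB → memory block 1 (remaining 70 MB)
219 MB → memory block 2 (remaining 293 MB)
208 MB → memory block 2 (remaining 85 MB)
208 MB → memory block 3 (remaining 304 MB)
204 MB → memory block 3 (remaining 100 MB)
198 MB → memory block 4 (remaining 314 MB)
193 MB → memory block 4 (remaining 121 MB)
192 MB → memory block 5 (remaining 320 MB)
185 MB → memory block 5 (remaining 135 MB)
182 MB → memory block 6 (remaining 330 MB)
180 MB → memory block 6 (remaining 150 MB)
178 MB → memory block 7 (remaining 334 MB)
172 MB → memory block 7 (remaining 162 MB)
Final memory blocks: [221,221] [219,208] [208,204] [198,193] [192,185] [182,180] [178,172].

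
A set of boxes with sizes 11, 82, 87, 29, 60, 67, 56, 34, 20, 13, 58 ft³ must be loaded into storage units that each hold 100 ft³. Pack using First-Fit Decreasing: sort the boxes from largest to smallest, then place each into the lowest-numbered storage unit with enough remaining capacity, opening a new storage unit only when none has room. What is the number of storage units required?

6

Sorted descending: 87, 82, 67, 60, 58, 56, 34, 29, 20, 13, 11.
storage unit 1: place 87 ft³, 13 ft³ left
storage unit 2: place 82 ft³, 18 ft³ left
storage unit 3: place 67 ft³, 33 ft³ left
storage unit 4: place 60 ft³, 40 ft³ left
storage unit 5: place 58 ft³, 42 ft³ left
storage unit 6: place 56 ft³, 44 ft³ left
storage unit 4: place 34 ft³, 6 ft³ left
storage unit 3: place 29 ft³, 4 ft³ left
storage unit 5: place 20 ft³, 22 ft³ left
storage unit 1: place 13 ft³, 0 ft³ left
storage unit 2: place 11 ft³, 7 ft³ left
Final storage units: [87,13] [82,11] [67,29] [60,34] [58,20] [56].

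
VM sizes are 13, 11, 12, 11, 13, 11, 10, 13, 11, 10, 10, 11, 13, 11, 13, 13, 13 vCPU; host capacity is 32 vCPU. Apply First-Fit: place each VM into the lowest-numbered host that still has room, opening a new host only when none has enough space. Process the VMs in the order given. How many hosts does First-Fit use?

8

host 1: place 13 vCPU, 19 vCPU left
host 1: place 11 vCPU, 8 vCPU left
host 2: place 12 vCPU, 20 vCPU left
host 2: place 11 vCPU, 9 vCPU left
host 3: place 13 vCPU, 19 vCPU left
host 3: place 11 vCPU, 8 vCPU left
host 4: place 10 vCPU, 22 vCPU left
host 4: place 13 vCPU, 9 vCPU left
host 5: place 11 vCPU, 21 vCPU left
host 5: place 10 vCPU, 11 vCPU left
host 5: place 10 vCPU, 1 vCPU left
host 6: place 11 vCPU, 21 vCPU left
host 6: place 13 vCPU, 8 vCPU left
host 7: place 11 vCPU, 21 vCPU left
host 7: place 13 vCPU, 8 vCPU left
host 8: place 13 vCPU, 19 vCPU left
host 8: place 13 vCPU, 6 vCPU left
Final hosts: [13,11] [12,11] [13,11] [10,13] [11,10,10] [11,13] [11,13] [13,13].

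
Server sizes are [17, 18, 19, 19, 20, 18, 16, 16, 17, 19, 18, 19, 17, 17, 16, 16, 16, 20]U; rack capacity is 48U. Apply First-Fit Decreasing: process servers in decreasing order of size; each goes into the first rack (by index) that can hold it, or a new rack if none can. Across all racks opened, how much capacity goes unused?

Sorted descending: 20, 20, 19, 19, 19, 19, 18, 18, 18, 17, 17, 17, 17, 16, 16, 16, 16, 16.
20U → rack 1 (remaining 28U)
20U → rack 1 (remaining 8U)
19U → rack 2 (remaining 29U)
19U → rack 2 (remaining 10U)
19U → rack 3 (remaining 29U)
19U → rack 3 (remaining 10U)
18U → rack 4 (remaining 30U)
18U → rack 4 (remaining 12U)
18U → rack 5 (remaining 30U)
17U → rack 5 (remaining 13U)
17U → rack 6 (remaining 31U)
17U → rack 6 (remaining 14U)
17U → rack 7 (remaining 31U)
16U → rack 7 (remaining 15U)
16U → rack 8 (remaining 32U)
16U → rack 8 (remaining 16U)
16U → rack 8 (remaining 0U)
16U → rack 9 (remaining 32U)
9 racks × 48U = 432U; used 318U; unused 114U.

114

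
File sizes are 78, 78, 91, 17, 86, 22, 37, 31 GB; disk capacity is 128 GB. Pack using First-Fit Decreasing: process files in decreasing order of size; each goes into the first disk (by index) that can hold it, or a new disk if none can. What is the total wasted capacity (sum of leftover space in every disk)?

Sorted descending: 91, 86, 78, 78, 37, 31, 22, 17.
91 GB → disk 1 (remaining 37 GB)
86 GB → disk 2 (remaining 42 GB)
78 GB → disk 3 (remaining 50 GB)
78 GB → disk 4 (remaining 50 GB)
37 GB → disk 1 (remaining 0 GB)
31 GB → disk 2 (remaining 11 GB)
22 GB → disk 3 (remaining 28 GB)
17 GB → disk 3 (remaining 11 GB)
4 disks × 128 GB = 512 GB; used 440 GB; unused 72 GB.

72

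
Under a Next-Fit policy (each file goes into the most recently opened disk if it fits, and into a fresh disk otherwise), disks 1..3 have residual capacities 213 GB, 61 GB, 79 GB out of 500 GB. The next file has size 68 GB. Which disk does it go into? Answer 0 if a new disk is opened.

Next-Fit only looks at disk 3, which has 79 GB free.
68 GB fits there.

3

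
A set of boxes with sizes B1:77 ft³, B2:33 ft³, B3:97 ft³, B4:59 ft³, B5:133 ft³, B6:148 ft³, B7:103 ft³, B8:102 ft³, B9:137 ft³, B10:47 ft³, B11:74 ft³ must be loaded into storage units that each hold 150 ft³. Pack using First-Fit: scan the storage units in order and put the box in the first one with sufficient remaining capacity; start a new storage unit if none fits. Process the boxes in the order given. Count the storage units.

Put B1 (77 ft³) in storage unit 1; 73 ft³ remain.
Put B2 (33 ft³) in storage unit 1; 40 ft³ remain.
Put B3 (97 ft³) in storage unit 2; 53 ft³ remain.
Put B4 (59 ft³) in storage unit 3; 91 ft³ remain.
Put B5 (133 ft³) in storage unit 4; 17 ft³ remain.
Put B6 (148 ft³) in storage unit 5; 2 ft³ remain.
Put B7 (103 ft³) in storage unit 6; 47 ft³ remain.
Put B8 (102 ft³) in storage unit 7; 48 ft³ remain.
Put B9 (137 ft³) in storage unit 8; 13 ft³ remain.
Put B10 (47 ft³) in storage unit 2; 6 ft³ remain.
Put B11 (74 ft³) in storage unit 3; 17 ft³ remain.
Final storage units: [77,33] [97,47] [59,74] [133] [148] [103] [102] [137].

8 storage units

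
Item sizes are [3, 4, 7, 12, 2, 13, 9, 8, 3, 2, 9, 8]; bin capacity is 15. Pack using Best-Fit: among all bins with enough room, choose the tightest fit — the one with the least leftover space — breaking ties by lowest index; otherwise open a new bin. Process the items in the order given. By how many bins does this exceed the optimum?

Best-Fit: [3,4,7] [12,2] [13,2] [9,3] [8] [9] [8] → 7 bins.
Total size 80; any packing needs at least ⌈80/15⌉ = 6 bins.
An optimal packing achieves that bound: [13,2] [12,3] [9,4,2] [9,3] [8,7] [8] → 6 bins.
Excess: 7 − 6 = 1.

1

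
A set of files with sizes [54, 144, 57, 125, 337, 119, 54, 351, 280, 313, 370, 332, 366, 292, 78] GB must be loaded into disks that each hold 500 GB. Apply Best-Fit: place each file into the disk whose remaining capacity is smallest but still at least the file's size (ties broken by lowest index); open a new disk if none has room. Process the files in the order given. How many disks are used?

9 disks

54 GB → disk 1 (remaining 446 GB)
144 GB → disk 1 (remaining 302 GB)
57 GB → disk 1 (remaining 245 GB)
125 GB → disk 1 (remaining 120 GB)
337 GB → disk 2 (remaining 163 GB)
119 GB → disk 1 (remaining 1 GB)
54 GB → disk 2 (remaining 109 GB)
351 GB → disk 3 (remaining 149 GB)
280 GB → disk 4 (remaining 220 GB)
313 GB → disk 5 (remaining 187 GB)
370 GB → disk 6 (remaining 130 GB)
332 GB → disk 7 (remaining 168 GB)
366 GB → disk 8 (remaining 134 GB)
292 GB → disk 9 (remaining 208 GB)
78 GB → disk 2 (remaining 31 GB)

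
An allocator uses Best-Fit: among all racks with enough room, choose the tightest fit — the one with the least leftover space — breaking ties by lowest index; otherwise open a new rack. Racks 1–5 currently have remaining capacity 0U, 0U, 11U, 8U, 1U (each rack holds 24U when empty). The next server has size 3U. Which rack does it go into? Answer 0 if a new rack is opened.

Racks with room: rack 3 (11U), rack 4 (8U).
Tightest fit is rack 4 with 8U free.

4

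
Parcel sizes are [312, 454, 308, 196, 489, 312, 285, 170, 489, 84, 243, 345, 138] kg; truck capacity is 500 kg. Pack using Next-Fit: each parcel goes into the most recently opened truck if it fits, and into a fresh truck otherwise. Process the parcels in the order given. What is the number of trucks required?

truck 1: place 312 kg, 188 kg left
truck 2: place 454 kg, 46 kg left
truck 3: place 308 kg, 192 kg left
truck 4: place 196 kg, 304 kg left
truck 5: place 489 kg, 11 kg left
truck 6: place 312 kg, 188 kg left
truck 7: place 285 kg, 215 kg left
truck 7: place 170 kg, 45 kg left
truck 8: place 489 kg, 11 kg left
truck 9: place 84 kg, 416 kg left
truck 9: place 243 kg, 173 kg left
truck 10: place 345 kg, 155 kg left
truck 10: place 138 kg, 17 kg left
Final trucks: [312] [454] [308] [196] [489] [312] [285,170] [489] [84,243] [345,138].

10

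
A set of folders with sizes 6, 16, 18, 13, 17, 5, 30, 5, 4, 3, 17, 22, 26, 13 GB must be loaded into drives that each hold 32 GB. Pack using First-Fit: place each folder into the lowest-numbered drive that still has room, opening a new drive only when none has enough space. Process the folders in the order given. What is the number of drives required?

Put 6 GB in drive 1; 26 GB remain.
Put 16 GB in drive 1; 10 GB remain.
Put 18 GB in drive 2; 14 GB remain.
Put 13 GB in drive 2; 1 GB remain.
Put 17 GB in drive 3; 15 GB remain.
Put 5 GB in drive 1; 5 GB remain.
Put 30 GB in drive 4; 2 GB remain.
Put 5 GB in drive 1; 0 GB remain.
Put 4 GB in drive 3; 11 GB remain.
Put 3 GB in drive 3; 8 GB remain.
Put 17 GB in drive 5; 15 GB remain.
Put 22 GB in drive 6; 10 GB remain.
Put 26 GB in drive 7; 6 GB remain.
Put 13 GB in drive 5; 2 GB remain.
Final drives: [6,16,5,5] [18,13] [17,4,3] [30] [17,13] [22] [26].

7 drives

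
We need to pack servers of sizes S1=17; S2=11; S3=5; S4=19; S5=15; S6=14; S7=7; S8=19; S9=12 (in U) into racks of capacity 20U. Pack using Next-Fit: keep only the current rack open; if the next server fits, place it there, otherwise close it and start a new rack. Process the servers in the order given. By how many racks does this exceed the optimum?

Next-Fit: [17] [11,5] [19] [15] [14] [7] [19] [12] → 8 racks.
7 servers exceed 10U (half the capacity), and no two of those can share a rack, so at least 7 racks are needed.
An optimal packing achieves that bound: [19] [19] [17] [15,5] [14] [12,7] [11] → 7 racks.
Excess: 8 − 7 = 1.

1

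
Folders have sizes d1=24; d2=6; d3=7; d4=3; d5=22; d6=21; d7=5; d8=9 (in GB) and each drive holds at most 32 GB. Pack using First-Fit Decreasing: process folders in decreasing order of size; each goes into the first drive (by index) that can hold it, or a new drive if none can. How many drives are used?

4

Sorted descending: 24, 22, 21, 9, 7, 6, 5, 3.
24 GB → drive 1 (remaining 8 GB)
22 GB → drive 2 (remaining 10 GB)
21 GB → drive 3 (remaining 11 GB)
9 GB → drive 2 (remaining 1 GB)
7 GB → drive 1 (remaining 1 GB)
6 GB → drive 3 (remaining 5 GB)
5 GB → drive 3 (remaining 0 GB)
3 GB → drive 4 (remaining 29 GB)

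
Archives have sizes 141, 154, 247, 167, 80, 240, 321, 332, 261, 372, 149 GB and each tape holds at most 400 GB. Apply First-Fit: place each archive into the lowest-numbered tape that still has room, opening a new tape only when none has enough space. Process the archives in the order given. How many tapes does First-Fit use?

8

Put 141 GB in tape 1; 259 GB remain.
Put 154 GB in tape 1; 105 GB remain.
Put 247 GB in tape 2; 153 GB remain.
Put 167 GB in tape 3; 233 GB remain.
Put 80 GB in tape 1; 25 GB remain.
Put 240 GB in tape 4; 160 GB remain.
Put 321 GB in tape 5; 79 GB remain.
Put 332 GB in tape 6; 68 GB remain.
Put 261 GB in tape 7; 139 GB remain.
Put 372 GB in tape 8; 28 GB remain.
Put 149 GB in tape 2; 4 GB remain.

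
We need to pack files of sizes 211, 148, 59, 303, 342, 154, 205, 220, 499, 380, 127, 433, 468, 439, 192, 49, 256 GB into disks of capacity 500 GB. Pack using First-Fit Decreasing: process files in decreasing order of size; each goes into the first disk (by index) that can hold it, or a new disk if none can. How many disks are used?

10

Sorted descending: 499, 468, 439, 433, 380, 342, 303, 256, 220, 211, 205, 192, 154, 148, 127, 59, 49.
disk 1: place 499 GB, 1 GB left
disk 2: place 468 GB, 32 GB left
disk 3: place 439 GB, 61 GB left
disk 4: place 433 GB, 67 GB left
disk 5: place 380 GB, 120 GB left
disk 6: place 342 GB, 158 GB left
disk 7: place 303 GB, 197 GB left
disk 8: place 256 GB, 244 GB left
disk 8: place 220 GB, 24 GB left
disk 9: place 211 GB, 289 GB left
disk 9: place 205 GB, 84 GB left
disk 7: place 192 GB, 5 GB left
disk 6: place 154 GB, 4 GB left
disk 10: place 148 GB, 352 GB left
disk 10: place 127 GB, 225 GB left
disk 3: place 59 GB, 2 GB left
disk 4: place 49 GB, 18 GB left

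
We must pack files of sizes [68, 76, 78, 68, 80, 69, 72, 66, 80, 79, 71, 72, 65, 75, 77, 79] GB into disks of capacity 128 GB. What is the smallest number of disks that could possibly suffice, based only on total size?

10 disks

Total size = 68 + 76 + 78 + 68 + 80 + 69 + 72 + 66 + 80 + 79 + 71 + 72 + 65 + 75 + 77 + 79 = 1175 GB.
⌈1175 / 128⌉ = 10.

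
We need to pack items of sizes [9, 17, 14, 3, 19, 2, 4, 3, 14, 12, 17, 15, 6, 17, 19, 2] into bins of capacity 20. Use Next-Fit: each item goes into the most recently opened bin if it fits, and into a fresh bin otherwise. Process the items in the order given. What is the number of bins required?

13

bin 1: place 9, 11 left
bin 2: place 17, 3 left
bin 3: place 14, 6 left
bin 3: place 3, 3 left
bin 4: place 19, 1 left
bin 5: place 2, 18 left
bin 5: place 4, 14 left
bin 5: place 3, 11 left
bin 6: place 14, 6 left
bin 7: place 12, 8 left
bin 8: place 17, 3 left
bin 9: place 15, 5 left
bin 10: place 6, 14 left
bin 11: place 17, 3 left
bin 12: place 19, 1 left
bin 13: place 2, 18 left
Final bins: [9] [17] [14,3] [19] [2,4,3] [14] [12] [17] [15] [6] [17] [19] [2].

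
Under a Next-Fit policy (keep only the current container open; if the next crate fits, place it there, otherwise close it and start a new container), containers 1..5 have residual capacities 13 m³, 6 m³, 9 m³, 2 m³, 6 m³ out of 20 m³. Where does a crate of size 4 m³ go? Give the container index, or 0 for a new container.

Next-Fit only looks at container 5, which has 6 m³ free.
4 m³ fits there.

5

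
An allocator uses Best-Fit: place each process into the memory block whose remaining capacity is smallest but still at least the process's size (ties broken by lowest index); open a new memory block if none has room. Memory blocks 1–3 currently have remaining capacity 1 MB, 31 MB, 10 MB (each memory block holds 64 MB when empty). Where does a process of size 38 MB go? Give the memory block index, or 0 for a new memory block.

0

No memory block has ≥ 38 MB free, so a new memory block is opened.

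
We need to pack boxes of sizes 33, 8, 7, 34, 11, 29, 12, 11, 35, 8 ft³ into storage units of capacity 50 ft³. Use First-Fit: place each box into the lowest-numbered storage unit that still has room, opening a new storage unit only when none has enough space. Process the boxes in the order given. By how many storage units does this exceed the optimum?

First-Fit: [33,8,7] [34,11] [29,12,8] [11,35] → 4 storage units.
Total size 188 ft³; any packing needs at least ⌈188/50⌉ = 4 storage units.
So 4 is already optimal.

0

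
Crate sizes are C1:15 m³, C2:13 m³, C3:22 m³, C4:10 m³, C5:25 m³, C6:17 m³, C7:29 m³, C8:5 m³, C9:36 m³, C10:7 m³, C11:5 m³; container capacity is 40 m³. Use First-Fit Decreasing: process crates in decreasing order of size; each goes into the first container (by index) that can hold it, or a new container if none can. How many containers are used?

5

Sorted descending: 36, 29, 25, 22, 17, 15, 13, 10, 7, 5, 5.
container 1: place 36 m³, 4 m³ left
container 2: place 29 m³, 11 m³ left
container 3: place 25 m³, 15 m³ left
container 4: place 22 m³, 18 m³ left
container 4: place 17 m³, 1 m³ left
container 3: place 15 m³, 0 m³ left
container 5: place 13 m³, 27 m³ left
container 2: place 10 m³, 1 m³ left
container 5: place 7 m³, 20 m³ left
container 5: place 5 m³, 15 m³ left
container 5: place 5 m³, 10 m³ left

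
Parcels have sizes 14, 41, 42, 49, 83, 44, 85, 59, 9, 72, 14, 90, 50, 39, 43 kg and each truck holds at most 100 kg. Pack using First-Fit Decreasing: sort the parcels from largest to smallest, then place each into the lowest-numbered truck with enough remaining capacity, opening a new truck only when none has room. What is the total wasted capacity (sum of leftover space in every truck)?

66

Sorted descending: 90, 85, 83, 72, 59, 50, 49, 44, 43, 42, 41, 39, 14, 14, 9.
90 kg → truck 1 (remaining 10 kg)
85 kg → truck 2 (remaining 15 kg)
83 kg → truck 3 (remaining 17 kg)
72 kg → truck 4 (remaining 28 kg)
59 kg → truck 5 (remaining 41 kg)
50 kg → truck 6 (remaining 50 kg)
49 kg → truck 6 (remaining 1 kg)
44 kg → truck 7 (remaining 56 kg)
43 kg → truck 7 (remaining 13 kg)
42 kg → truck 8 (remaining 58 kg)
41 kg → truck 5 (remaining 0 kg)
39 kg → truck 8 (remaining 19 kg)
14 kg → truck 2 (remaining 1 kg)
14 kg → truck 3 (remaining 3 kg)
9 kg → truck 1 (remaining 1 kg)
8 trucks × 100 kg = 800 kg; used 734 kg; unused 66 kg.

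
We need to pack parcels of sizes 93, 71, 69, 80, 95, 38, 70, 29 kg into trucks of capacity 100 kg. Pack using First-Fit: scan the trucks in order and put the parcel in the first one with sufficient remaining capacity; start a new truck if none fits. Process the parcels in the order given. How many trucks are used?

7 trucks

Put 93 kg in truck 1; 7 kg remain.
Put 71 kg in truck 2; 29 kg remain.
Put 69 kg in truck 3; 31 kg remain.
Put 80 kg in truck 4; 20 kg remain.
Put 95 kg in truck 5; 5 kg remain.
Put 38 kg in truck 6; 62 kg remain.
Put 70 kg in truck 7; 30 kg remain.
Put 29 kg in truck 2; 0 kg remain.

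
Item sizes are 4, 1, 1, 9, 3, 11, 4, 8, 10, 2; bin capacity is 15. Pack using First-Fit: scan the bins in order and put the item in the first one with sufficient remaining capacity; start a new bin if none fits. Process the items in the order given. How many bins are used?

4

Put 4 in bin 1; 11 remain.
Put 1 in bin 1; 10 remain.
Put 1 in bin 1; 9 remain.
Put 9 in bin 1; 0 remain.
Put 3 in bin 2; 12 remain.
Put 11 in bin 2; 1 remain.
Put 4 in bin 3; 11 remain.
Put 8 in bin 3; 3 remain.
Put 10 in bin 4; 5 remain.
Put 2 in bin 3; 1 remain.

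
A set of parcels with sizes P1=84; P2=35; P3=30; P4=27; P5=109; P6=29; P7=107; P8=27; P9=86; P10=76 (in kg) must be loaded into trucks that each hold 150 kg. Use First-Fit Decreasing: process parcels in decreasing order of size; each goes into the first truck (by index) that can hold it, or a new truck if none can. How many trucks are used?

5

Sorted descending: 109, 107, 86, 84, 76, 35, 30, 29, 27, 27.
Put 109 kg in truck 1; 41 kg remain.
Put 107 kg in truck 2; 43 kg remain.
Put 86 kg in truck 3; 64 kg remain.
Put 84 kg in truck 4; 66 kg remain.
Put 76 kg in truck 5; 74 kg remain.
Put 35 kg in truck 1; 6 kg remain.
Put 30 kg in truck 2; 13 kg remain.
Put 29 kg in truck 3; 35 kg remain.
Put 27 kg in truck 3; 8 kg remain.
Put 27 kg in truck 4; 39 kg remain.
Final trucks: [109,35] [107,30] [86,29,27] [84,27] [76].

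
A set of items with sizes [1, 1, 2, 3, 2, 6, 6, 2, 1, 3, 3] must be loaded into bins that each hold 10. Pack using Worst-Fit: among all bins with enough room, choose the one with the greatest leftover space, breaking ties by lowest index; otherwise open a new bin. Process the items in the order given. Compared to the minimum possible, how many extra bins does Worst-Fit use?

Worst-Fit: [1,1,2,3,2] [6,2] [6,1,3] [3] → 4 bins.
Total size 30; any packing needs at least ⌈30/10⌉ = 3 bins.
An optimal packing achieves that bound: [6,3,1] [6,3,1] [3,2,2,2,1] → 3 bins.
Excess: 4 − 3 = 1.

1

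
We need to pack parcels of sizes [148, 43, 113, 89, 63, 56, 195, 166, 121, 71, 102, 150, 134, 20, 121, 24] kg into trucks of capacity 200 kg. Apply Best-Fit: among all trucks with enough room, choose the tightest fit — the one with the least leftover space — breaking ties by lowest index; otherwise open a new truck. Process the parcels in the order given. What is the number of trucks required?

10

Put 148 kg in truck 1; 52 kg remain.
Put 43 kg in truck 1; 9 kg remain.
Put 113 kg in truck 2; 87 kg remain.
Put 89 kg in truck 3; 111 kg remain.
Put 63 kg in truck 2; 24 kg remain.
Put 56 kg in truck 3; 55 kg remain.
Put 195 kg in truck 4; 5 kg remain.
Put 166 kg in truck 5; 34 kg remain.
Put 121 kg in truck 6; 79 kg remain.
Put 71 kg in truck 6; 8 kg remain.
Put 102 kg in truck 7; 98 kg remain.
Put 150 kg in truck 8; 50 kg remain.
Put 134 kg in truck 9; 66 kg remain.
Put 20 kg in truck 2; 4 kg remain.
Put 121 kg in truck 10; 79 kg remain.
Put 24 kg in truck 5; 10 kg remain.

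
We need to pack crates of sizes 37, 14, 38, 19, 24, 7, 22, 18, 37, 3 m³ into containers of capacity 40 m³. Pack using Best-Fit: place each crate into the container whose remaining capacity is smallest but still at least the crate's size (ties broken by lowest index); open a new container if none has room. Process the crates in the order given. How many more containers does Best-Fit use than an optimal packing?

Best-Fit: [37,3] [14,19,7] [38] [24] [22,18] [37] → 6 containers.
Total size 219 m³; any packing needs at least ⌈219/40⌉ = 6 containers.
So 6 is already optimal.

0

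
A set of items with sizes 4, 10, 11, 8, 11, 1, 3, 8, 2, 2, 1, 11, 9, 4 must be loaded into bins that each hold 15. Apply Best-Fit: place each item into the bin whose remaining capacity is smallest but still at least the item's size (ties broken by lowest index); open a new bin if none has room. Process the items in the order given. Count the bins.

4 → bin 1 (remaining 11)
10 → bin 1 (remaining 1)
11 → bin 2 (remaining 4)
8 → bin 3 (remaining 7)
11 → bin 4 (remaining 4)
1 → bin 1 (remaining 0)
3 → bin 2 (remaining 1)
8 → bin 5 (remaining 7)
2 → bin 4 (remaining 2)
2 → bin 4 (remaining 0)
1 → bin 2 (remaining 0)
11 → bin 6 (remaining 4)
9 → bin 7 (remaining 6)
4 → bin 6 (remaining 0)
Final bins: [4,10,1] [11,3,1] [8] [11,2,2] [8] [11,4] [9].

7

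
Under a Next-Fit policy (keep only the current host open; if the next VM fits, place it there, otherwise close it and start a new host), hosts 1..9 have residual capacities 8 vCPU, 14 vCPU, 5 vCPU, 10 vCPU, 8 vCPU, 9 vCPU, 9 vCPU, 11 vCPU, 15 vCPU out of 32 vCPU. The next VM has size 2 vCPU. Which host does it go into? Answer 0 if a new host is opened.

9

Next-Fit only looks at host 9, which has 15 vCPU free.
2 vCPU fits there.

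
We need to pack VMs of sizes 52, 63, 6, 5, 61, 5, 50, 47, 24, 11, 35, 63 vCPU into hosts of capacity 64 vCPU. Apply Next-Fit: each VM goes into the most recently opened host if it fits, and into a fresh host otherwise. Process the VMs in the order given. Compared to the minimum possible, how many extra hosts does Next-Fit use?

2

Next-Fit: [52] [63] [6,5] [61] [5,50] [47] [24,11] [35] [63] → 9 hosts.
Total size 422 vCPU; any packing needs at least ⌈422/64⌉ = 7 hosts.
An optimal packing achieves that bound: [63] [63] [61] [52,11] [50,6,5] [47,5] [35,24] → 7 hosts.
Excess: 9 − 7 = 2.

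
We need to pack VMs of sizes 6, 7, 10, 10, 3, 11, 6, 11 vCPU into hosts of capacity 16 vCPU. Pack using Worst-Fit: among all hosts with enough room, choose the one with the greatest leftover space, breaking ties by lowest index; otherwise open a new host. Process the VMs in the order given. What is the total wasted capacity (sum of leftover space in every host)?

16

6 vCPU → host 1 (remaining 10 vCPU)
7 vCPU → host 1 (remaining 3 vCPU)
10 vCPU → host 2 (remaining 6 vCPU)
10 vCPU → host 3 (remaining 6 vCPU)
3 vCPU → host 2 (remaining 3 vCPU)
11 vCPU → host 4 (remaining 5 vCPU)
6 vCPU → host 3 (remaining 0 vCPU)
11 vCPU → host 5 (remaining 5 vCPU)
5 hosts × 16 vCPU = 80 vCPU; used 64 vCPU; unused 16 vCPU.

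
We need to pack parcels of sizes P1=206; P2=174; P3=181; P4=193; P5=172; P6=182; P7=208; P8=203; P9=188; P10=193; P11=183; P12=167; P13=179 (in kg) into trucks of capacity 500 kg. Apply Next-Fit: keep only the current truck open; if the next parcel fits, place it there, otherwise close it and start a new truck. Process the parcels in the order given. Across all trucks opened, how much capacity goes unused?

1071

Put P1 (206 kg) in truck 1; 294 kg remain.
Put P2 (174 kg) in truck 1; 120 kg remain.
Put P3 (181 kg) in truck 2; 319 kg remain.
Put P4 (193 kg) in truck 2; 126 kg remain.
Put P5 (172 kg) in truck 3; 328 kg remain.
Put P6 (182 kg) in truck 3; 146 kg remain.
Put P7 (208 kg) in truck 4; 292 kg remain.
Put P8 (203 kg) in truck 4; 89 kg remain.
Put P9 (188 kg) in truck 5; 312 kg remain.
Put P10 (193 kg) in truck 5; 119 kg remain.
Put P11 (183 kg) in truck 6; 317 kg remain.
Put P12 (167 kg) in truck 6; 150 kg remain.
Put P13 (179 kg) in truck 7; 321 kg remain.
7 trucks × 500 kg = 3500 kg; used 2429 kg; unused 1071 kg.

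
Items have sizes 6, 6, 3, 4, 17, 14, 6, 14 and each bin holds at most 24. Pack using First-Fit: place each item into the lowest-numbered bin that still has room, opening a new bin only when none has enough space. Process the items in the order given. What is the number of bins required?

4 bins

6 → bin 1 (remaining 18)
6 → bin 1 (remaining 12)
3 → bin 1 (remaining 9)
4 → bin 1 (remaining 5)
17 → bin 2 (remaining 7)
14 → bin 3 (remaining 10)
6 → bin 2 (remaining 1)
14 → bin 4 (remaining 10)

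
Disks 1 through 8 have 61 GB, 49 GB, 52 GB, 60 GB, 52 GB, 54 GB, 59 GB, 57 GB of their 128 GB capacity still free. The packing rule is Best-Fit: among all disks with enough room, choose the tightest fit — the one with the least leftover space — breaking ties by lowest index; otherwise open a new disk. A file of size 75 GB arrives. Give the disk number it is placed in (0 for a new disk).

0

No disk has ≥ 75 GB free, so a new disk is opened.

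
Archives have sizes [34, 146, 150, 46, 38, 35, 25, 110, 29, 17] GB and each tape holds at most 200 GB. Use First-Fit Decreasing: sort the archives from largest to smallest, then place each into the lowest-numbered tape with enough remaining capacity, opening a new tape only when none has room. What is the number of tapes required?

4

Sorted descending: 150, 146, 110, 46, 38, 35, 34, 29, 25, 17.
Put 150 GB in tape 1; 50 GB remain.
Put 146 GB in tape 2; 54 GB remain.
Put 110 GB in tape 3; 90 GB remain.
Put 46 GB in tape 1; 4 GB remain.
Put 38 GB in tape 2; 16 GB remain.
Put 35 GB in tape 3; 55 GB remain.
Put 34 GB in tape 3; 21 GB remain.
Put 29 GB in tape 4; 171 GB remain.
Put 25 GB in tape 4; 146 GB remain.
Put 17 GB in tape 3; 4 GB remain.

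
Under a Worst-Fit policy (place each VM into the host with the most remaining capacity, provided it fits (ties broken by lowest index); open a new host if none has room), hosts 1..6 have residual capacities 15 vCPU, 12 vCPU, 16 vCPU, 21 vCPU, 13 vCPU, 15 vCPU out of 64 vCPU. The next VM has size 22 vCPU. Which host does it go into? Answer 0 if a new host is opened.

No host has ≥ 22 vCPU free, so a new host is opened.

0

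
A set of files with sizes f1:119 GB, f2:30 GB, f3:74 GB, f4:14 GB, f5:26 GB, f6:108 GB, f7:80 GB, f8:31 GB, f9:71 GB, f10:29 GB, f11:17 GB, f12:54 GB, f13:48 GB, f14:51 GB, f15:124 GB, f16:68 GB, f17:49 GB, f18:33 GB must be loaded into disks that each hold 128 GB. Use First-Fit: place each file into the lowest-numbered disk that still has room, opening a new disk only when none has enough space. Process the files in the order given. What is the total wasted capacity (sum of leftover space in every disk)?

126

f1 (119 GB) → disk 1 (remaining 9 GB)
f2 (30 GB) → disk 2 (remaining 98 GB)
f3 (74 GB) → disk 2 (remaining 24 GB)
f4 (14 GB) → disk 2 (remaining 10 GB)
f5 (26 GB) → disk 3 (remaining 102 GB)
f6 (108 GB) → disk 4 (remaining 20 GB)
f7 (80 GB) → disk 3 (remaining 22 GB)
f8 (31 GB) → disk 5 (remaining 97 GB)
f9 (71 GB) → disk 5 (remaining 26 GB)
f10 (29 GB) → disk 6 (remaining 99 GB)
f11 (17 GB) → disk 3 (remaining 5 GB)
f12 (54 GB) → disk 6 (remaining 45 GB)
f13 (48 GB) → disk 7 (remaining 80 GB)
f14 (51 GB) → disk 7 (remaining 29 GB)
f15 (124 GB) → disk 8 (remaining 4 GB)
f16 (68 GB) → disk 9 (remaining 60 GB)
f17 (49 GB) → disk 9 (remaining 11 GB)
f18 (33 GB) → disk 6 (remaining 12 GB)
9 disks × 128 GB = 1152 GB; used 1026 GB; unused 126 GB.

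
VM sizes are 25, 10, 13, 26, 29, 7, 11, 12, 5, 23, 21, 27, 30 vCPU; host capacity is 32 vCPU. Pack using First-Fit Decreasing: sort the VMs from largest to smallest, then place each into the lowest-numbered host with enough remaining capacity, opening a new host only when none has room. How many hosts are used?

Sorted descending: 30, 29, 27, 26, 25, 23, 21, 13, 12, 11, 10, 7, 5.
Put 30 vCPU in host 1; 2 vCPU remain.
Put 29 vCPU in host 2; 3 vCPU remain.
Put 27 vCPU in host 3; 5 vCPU remain.
Put 26 vCPU in host 4; 6 vCPU remain.
Put 25 vCPU in host 5; 7 vCPU remain.
Put 23 vCPU in host 6; 9 vCPU remain.
Put 21 vCPU in host 7; 11 vCPU remain.
Put 13 vCPU in host 8; 19 vCPU remain.
Put 12 vCPU in host 8; 7 vCPU remain.
Put 11 vCPU in host 7; 0 vCPU remain.
Put 10 vCPU in host 9; 22 vCPU remain.
Put 7 vCPU in host 5; 0 vCPU remain.
Put 5 vCPU in host 3; 0 vCPU remain.
Final hosts: [30] [29] [27,5] [26] [25,7] [23] [21,11] [13,12] [10].

9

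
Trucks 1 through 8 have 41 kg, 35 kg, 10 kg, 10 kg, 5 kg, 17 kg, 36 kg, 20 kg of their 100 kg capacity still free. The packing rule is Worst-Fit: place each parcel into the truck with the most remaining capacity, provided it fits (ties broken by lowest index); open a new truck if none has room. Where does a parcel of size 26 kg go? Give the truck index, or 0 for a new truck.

Trucks with room: truck 1 (41 kg), truck 2 (35 kg), truck 7 (36 kg).
Most room is truck 1 with 41 kg free.

1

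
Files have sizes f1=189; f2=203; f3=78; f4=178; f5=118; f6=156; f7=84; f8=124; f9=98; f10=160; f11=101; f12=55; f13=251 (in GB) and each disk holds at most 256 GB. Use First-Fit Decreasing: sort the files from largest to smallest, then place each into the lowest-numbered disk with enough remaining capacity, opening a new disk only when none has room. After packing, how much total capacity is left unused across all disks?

Sorted descending: 251, 203, 189, 178, 160, 156, 124, 118, 101, 98, 84, 78, 55.
disk 1: place 251 GB, 5 GB left
disk 2: place 203 GB, 53 GB left
disk 3: place 189 GB, 67 GB left
disk 4: place 178 GB, 78 GB left
disk 5: place 160 GB, 96 GB left
disk 6: place 156 GB, 100 GB left
disk 7: place 124 GB, 132 GB left
disk 7: place 118 GB, 14 GB left
disk 8: place 101 GB, 155 GB left
disk 6: place 98 GB, 2 GB left
disk 5: place 84 GB, 12 GB left
disk 4: place 78 GB, 0 GB left
disk 3: place 55 GB, 12 GB left
8 disks × 256 GB = 2048 GB; used 1795 GB; unused 253 GB.

253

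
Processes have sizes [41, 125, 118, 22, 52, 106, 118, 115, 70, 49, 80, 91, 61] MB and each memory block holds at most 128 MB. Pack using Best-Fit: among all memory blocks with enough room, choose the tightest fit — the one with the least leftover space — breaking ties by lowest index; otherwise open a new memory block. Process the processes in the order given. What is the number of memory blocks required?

Put 41 MB in memory block 1; 87 MB remain.
Put 125 MB in memory block 2; 3 MB remain.
Put 118 MB in memory block 3; 10 MB remain.
Put 22 MB in memory block 1; 65 MB remain.
Put 52 MB in memory block 1; 13 MB remain.
Put 106 MB in memory block 4; 22 MB remain.
Put 118 MB in memory block 5; 10 MB remain.
Put 115 MB in memory block 6; 13 MB remain.
Put 70 MB in memory block 7; 58 MB remain.
Put 49 MB in memory block 7; 9 MB remain.
Put 80 MB in memory block 8; 48 MB remain.
Put 91 MB in memory block 9; 37 MB remain.
Put 61 MB in memory block 10; 67 MB remain.
Final memory blocks: [41,22,52] [125] [118] [106] [118] [115] [70,49] [80] [91] [61].

10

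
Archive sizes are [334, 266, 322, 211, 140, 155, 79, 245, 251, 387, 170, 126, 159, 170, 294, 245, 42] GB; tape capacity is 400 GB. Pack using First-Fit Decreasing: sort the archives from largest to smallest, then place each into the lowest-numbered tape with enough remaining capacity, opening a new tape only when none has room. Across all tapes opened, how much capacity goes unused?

404

Sorted descending: 387, 334, 322, 294, 266, 251, 245, 245, 211, 170, 170, 159, 155, 140, 126, 79, 42.
387 GB → tape 1 (remaining 13 GB)
334 GB → tape 2 (remaining 66 GB)
322 GB → tape 3 (remaining 78 GB)
294 GB → tape 4 (remaining 106 GB)
266 GB → tape 5 (remaining 134 GB)
251 GB → tape 6 (remaining 149 GB)
245 GB → tape 7 (remaining 155 GB)
245 GB → tape 8 (remaining 155 GB)
211 GB → tape 9 (remaining 189 GB)
170 GB → tape 9 (remaining 19 GB)
170 GB → tape 10 (remaining 230 GB)
159 GB → tape 10 (remaining 71 GB)
155 GB → tape 7 (remaining 0 GB)
140 GB → tape 6 (remaining 9 GB)
126 GB → tape 5 (remaining 8 GB)
79 GB → tape 4 (remaining 27 GB)
42 GB → tape 2 (remaining 24 GB)
10 tapes × 400 GB = 4000 GB; used 3596 GB; unused 404 GB.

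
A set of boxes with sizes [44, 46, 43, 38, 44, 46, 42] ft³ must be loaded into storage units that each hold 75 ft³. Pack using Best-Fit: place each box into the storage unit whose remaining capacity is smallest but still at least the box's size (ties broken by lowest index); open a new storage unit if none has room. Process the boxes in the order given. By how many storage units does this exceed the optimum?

0

Best-Fit: [44] [46] [43] [38] [44] [46] [42] → 7 storage units.
7 boxes exceed 37.5 ft³ (half the capacity), and no two of those can share a storage unit, so at least 7 storage units are needed.
So 7 is already optimal.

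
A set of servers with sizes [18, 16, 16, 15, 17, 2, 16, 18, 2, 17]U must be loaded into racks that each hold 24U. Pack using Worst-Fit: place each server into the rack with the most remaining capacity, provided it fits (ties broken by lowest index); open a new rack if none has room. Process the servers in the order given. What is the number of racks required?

8

18U → rack 1 (remaining 6U)
16U → rack 2 (remaining 8U)
16U → rack 3 (remaining 8U)
15U → rack 4 (remaining 9U)
17U → rack 5 (remaining 7U)
2U → rack 4 (remaining 7U)
16U → rack 6 (remaining 8U)
18U → rack 7 (remaining 6U)
2U → rack 2 (remaining 6U)
17U → rack 8 (remaining 7U)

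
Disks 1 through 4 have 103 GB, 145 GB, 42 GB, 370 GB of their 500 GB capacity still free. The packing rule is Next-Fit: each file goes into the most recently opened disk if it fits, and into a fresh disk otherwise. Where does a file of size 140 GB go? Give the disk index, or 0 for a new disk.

Next-Fit only looks at disk 4, which has 370 GB free.
140 GB fits there.

4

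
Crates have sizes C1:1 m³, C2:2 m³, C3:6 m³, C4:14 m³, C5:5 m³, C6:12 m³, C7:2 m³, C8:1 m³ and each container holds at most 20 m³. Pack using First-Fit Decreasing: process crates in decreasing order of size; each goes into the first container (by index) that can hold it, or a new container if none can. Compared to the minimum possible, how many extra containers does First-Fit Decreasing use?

0

First-Fit Decreasing: [14,6] [12,5,2,1] [2,1] → 3 containers.
Total size 43 m³; any packing needs at least ⌈43/20⌉ = 3 containers.
So 3 is already optimal.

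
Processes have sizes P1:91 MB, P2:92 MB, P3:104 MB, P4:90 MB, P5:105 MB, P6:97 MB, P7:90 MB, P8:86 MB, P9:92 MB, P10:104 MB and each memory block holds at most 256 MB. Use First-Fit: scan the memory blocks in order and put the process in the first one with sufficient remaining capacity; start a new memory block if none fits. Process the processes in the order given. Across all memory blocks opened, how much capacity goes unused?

329

memory block 1: place P1 (91 MB), 165 MB left
memory block 1: place P2 (92 MB), 73 MB left
memory block 2: place P3 (104 MB), 152 MB left
memory block 2: place P4 (90 MB), 62 MB left
memory block 3: place P5 (105 MB), 151 MB left
memory block 3: place P6 (97 MB), 54 MB left
memory block 4: place P7 (90 MB), 166 MB left
memory block 4: place P8 (86 MB), 80 MB left
memory block 5: place P9 (92 MB), 164 MB left
memory block 5: place P10 (104 MB), 60 MB left
5 memory blocks × 256 MB = 1280 MB; used 951 MB; unused 329 MB.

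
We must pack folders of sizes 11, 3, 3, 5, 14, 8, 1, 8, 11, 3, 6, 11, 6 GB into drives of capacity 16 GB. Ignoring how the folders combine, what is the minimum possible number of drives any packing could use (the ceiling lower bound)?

Total size = 11 + 3 + 3 + 5 + 14 + 8 + 1 + 8 + 11 + 3 + 6 + 11 + 6 = 90 GB.
⌈90 / 16⌉ = 6.

6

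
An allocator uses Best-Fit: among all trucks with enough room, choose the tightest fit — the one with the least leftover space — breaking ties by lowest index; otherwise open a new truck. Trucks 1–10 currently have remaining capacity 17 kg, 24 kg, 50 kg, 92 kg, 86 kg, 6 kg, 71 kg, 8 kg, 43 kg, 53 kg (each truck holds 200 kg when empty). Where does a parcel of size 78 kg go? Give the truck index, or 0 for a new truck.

Trucks with room: truck 4 (92 kg), truck 5 (86 kg).
Tightest fit is truck 5 with 86 kg free.

5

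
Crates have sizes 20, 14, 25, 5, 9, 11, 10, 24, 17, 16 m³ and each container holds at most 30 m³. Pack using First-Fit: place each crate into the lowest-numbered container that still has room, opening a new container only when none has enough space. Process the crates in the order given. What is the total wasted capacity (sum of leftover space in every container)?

59

20 m³ → container 1 (remaining 10 m³)
14 m³ → container 2 (remaining 16 m³)
25 m³ → container 3 (remaining 5 m³)
5 m³ → container 1 (remaining 5 m³)
9 m³ → container 2 (remaining 7 m³)
11 m³ → container 4 (remaining 19 m³)
10 m³ → container 4 (remaining 9 m³)
24 m³ → container 5 (remaining 6 m³)
17 m³ → container 6 (remaining 13 m³)
16 m³ → container 7 (remaining 14 m³)
7 containers × 30 m³ = 210 m³; used 151 m³; unused 59 m³.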